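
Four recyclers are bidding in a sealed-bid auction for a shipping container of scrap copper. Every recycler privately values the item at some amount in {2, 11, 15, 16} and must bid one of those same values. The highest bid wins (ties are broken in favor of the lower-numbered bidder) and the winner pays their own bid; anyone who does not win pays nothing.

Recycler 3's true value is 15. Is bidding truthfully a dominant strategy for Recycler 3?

No

Consider the case where Recycler 1 bids 2, Recycler 2 bids 2 and Recycler 4 bids 2.
Truthful bid 15: wins, pays 15, utility 15 - 15 = 0.
Bid 11 instead: wins, pays 11, utility 15 - 11 = 4.
Since 4 > 0, bidding 11 is strictly better here, so truthful bidding is not dominant.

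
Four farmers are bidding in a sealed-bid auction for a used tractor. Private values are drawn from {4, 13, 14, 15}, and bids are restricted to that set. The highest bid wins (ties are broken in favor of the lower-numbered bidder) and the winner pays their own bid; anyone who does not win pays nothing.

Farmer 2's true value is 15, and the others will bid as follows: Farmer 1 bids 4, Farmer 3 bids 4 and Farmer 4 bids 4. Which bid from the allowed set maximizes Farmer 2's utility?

13

Bid 4: loses, pays 0, utility 0.
Bid 13: wins, pays 13, utility 15 - 13 = 2.
Bid 14: wins, pays 14, utility 15 - 14 = 1.
Bid 15: wins, pays 15, utility 15 - 15 = 0.
The best choice is 13 with utility 2.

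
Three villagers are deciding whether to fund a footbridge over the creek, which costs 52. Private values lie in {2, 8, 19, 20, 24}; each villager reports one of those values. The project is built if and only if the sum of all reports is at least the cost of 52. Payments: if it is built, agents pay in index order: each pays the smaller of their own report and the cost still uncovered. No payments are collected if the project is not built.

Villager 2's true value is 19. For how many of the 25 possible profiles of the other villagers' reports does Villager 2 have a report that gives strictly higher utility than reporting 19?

Others report (20, 24): truth gives 0; report 8 gives 11 > 0. Violating.
Others report (24, 20): truth gives 0; report 8 gives 11 > 0. Violating.
Others report (24, 24): truth gives 0; report 8 gives 11 > 0. Violating.
Others report (2, 2): truth gives 0; no alternative beats it.
Others report (2, 8): truth gives 0; no alternative beats it.
(Checking all 25 profiles: 3 have a profitable deviation, 22 do not.)

3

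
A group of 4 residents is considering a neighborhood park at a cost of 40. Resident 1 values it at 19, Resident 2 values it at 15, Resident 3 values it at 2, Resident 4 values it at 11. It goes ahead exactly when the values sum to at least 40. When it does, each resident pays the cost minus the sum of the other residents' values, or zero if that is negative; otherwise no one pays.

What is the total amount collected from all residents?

24

Total value 47 ≥ cost 40, so it is built.
Resident 1: others sum to 28; max(0, 40 - 28) = 12.
Resident 2: others sum to 32; max(0, 40 - 32) = 8.
Resident 3: others sum to 45; max(0, 40 - 45) = 0.
Resident 4: others sum to 36; max(0, 40 - 36) = 4.
Total collected = 12 + 8 + 0 + 4 = 24.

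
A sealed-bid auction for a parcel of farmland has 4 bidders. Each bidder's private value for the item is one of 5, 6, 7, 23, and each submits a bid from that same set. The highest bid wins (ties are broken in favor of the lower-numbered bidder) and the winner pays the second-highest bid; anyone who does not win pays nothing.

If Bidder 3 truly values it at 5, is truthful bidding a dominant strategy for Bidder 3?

Check each profile of the others' bids and compare truth against every alternative bid.
Others bid (5, 5, 6): truth gives 0, best alternative gives -1.
Others bid (5, 5, 5): truth gives 0, best alternative gives 0.
Others bid (5, 5, 7): truth gives 0, best alternative gives 0.
Others bid (5, 5, 23): truth gives 0, best alternative gives 0.
Others bid (5, 6, 5): truth gives 0, best alternative gives 0.
Others bid (5, 6, 6): truth gives 0, best alternative gives 0.
(Remaining 58 profiles checked similarly; truth is weakly best in each.)
In every case the truthful bid is at least as good as any alternative, so it is a dominant strategy.

Yes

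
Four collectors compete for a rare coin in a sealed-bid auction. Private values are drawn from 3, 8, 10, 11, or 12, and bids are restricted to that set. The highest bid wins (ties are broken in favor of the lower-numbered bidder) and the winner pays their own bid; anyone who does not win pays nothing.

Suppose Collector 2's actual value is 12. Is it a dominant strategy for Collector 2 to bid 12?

No

Consider the case where Collector 1 bids 3, Collector 3 bids 3 and Collector 4 bids 3.
Truthful bid 12: wins, pays 12, utility 12 - 12 = 0.
Bid 8 instead: wins, pays 8, utility 12 - 8 = 4.
Since 4 > 0, bidding 8 is strictly better here, so truthful bidding is not dominant.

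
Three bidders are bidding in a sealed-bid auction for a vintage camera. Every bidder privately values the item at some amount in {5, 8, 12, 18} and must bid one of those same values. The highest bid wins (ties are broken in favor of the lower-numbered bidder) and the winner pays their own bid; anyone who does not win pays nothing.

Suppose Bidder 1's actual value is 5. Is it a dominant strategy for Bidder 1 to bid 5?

Check each profile of the others' bids and compare truth against every alternative bid.
Others bid (5, 5): truth gives 0, best alternative gives -3.
Others bid (5, 8): truth gives 0, best alternative gives -3.
Others bid (8, 5): truth gives 0, best alternative gives -3.
Others bid (8, 8): truth gives 0, best alternative gives -3.
Others bid (5, 12): truth gives 0, best alternative gives 0.
Others bid (5, 18): truth gives 0, best alternative gives 0.
(Remaining 10 profiles checked similarly; truth is weakly best in each.)
In every case the truthful bid is at least as good as any alternative, so it is a dominant strategy.

Yes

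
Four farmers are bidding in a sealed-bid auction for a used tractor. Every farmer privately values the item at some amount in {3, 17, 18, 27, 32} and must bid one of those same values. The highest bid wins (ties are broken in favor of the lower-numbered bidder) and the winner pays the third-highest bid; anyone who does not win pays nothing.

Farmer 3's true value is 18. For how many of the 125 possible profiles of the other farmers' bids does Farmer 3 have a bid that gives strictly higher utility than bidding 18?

Others bid (3, 3, 27): truth gives 0; bid 27 gives 15 > 0. Violating.
Others bid (3, 3, 32): truth gives 0; bid 32 gives 15 > 0. Violating.
Others bid (3, 17, 27): truth gives 0; bid 27 gives 1 > 0. Violating.
Others bid (3, 17, 32): truth gives 0; bid 32 gives 1 > 0. Violating.
Others bid (3, 3, 3): truth gives 15; no alternative beats it.
Others bid (3, 3, 17): truth gives 15; no alternative beats it.
(Checking all 125 profiles: 24 have a profitable deviation, 101 do not.)

24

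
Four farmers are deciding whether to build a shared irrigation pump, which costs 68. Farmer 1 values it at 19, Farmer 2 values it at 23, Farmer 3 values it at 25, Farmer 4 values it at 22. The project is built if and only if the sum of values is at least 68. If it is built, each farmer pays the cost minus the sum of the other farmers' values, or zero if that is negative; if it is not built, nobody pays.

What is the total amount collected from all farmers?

7

Total value 89 ≥ cost 68, so it is built.
Farmer 1: others sum to 70; max(0, 68 - 70) = 0.
Farmer 2: others sum to 66; max(0, 68 - 66) = 2.
Farmer 3: others sum to 64; max(0, 68 - 64) = 4.
Farmer 4: others sum to 67; max(0, 68 - 67) = 1.
Total collected = 0 + 2 + 4 + 1 = 7.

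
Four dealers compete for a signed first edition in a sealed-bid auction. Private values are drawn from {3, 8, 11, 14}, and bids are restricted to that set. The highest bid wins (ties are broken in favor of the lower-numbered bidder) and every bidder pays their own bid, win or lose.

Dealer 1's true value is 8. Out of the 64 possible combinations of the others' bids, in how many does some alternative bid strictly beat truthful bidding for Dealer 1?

Others bid (3, 3, 3): truth gives 0; bid 3 gives 5 > 0. Violating.
Others bid (3, 3, 11): truth gives -8; bid 3 gives -3 > -8. Violating.
Others bid (3, 3, 14): truth gives -8; bid 3 gives -3 > -8. Violating.
Others bid (3, 8, 11): truth gives -8; bid 3 gives -3 > -8. Violating.
Others bid (3, 3, 8): truth gives 0; no alternative beats it.
Others bid (3, 8, 3): truth gives 0; no alternative beats it.
(Checking all 64 profiles: 57 have a profitable deviation, 7 do not.)

57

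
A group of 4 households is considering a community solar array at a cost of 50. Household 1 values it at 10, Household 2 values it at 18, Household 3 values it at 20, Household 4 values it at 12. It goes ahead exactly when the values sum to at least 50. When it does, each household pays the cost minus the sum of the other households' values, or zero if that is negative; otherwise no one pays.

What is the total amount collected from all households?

20

Total value 60 ≥ cost 50, so it is built.
Household 1: others sum to 50; max(0, 50 - 50) = 0.
Household 2: others sum to 42; max(0, 50 - 42) = 8.
Household 3: others sum to 40; max(0, 50 - 40) = 10.
Household 4: others sum to 48; max(0, 50 - 48) = 2.
Total collected = 0 + 8 + 10 + 2 = 20.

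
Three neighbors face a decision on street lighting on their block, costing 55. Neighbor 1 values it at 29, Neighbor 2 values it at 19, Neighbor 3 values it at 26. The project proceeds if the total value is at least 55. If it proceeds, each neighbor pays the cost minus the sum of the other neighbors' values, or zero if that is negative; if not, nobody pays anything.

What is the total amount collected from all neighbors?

17

Total value 74 ≥ cost 55, so it is built.
Neighbor 1: others sum to 45; max(0, 55 - 45) = 10.
Neighbor 2: others sum to 55; max(0, 55 - 55) = 0.
Neighbor 3: others sum to 48; max(0, 55 - 48) = 7.
Total collected = 10 + 0 + 7 = 17.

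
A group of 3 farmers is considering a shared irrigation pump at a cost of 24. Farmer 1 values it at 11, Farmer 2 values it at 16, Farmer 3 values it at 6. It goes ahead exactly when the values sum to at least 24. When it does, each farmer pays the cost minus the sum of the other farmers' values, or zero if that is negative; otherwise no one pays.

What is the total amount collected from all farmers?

Total value 33 ≥ cost 24, so it is built.
Farmer 1: others sum to 22; max(0, 24 - 22) = 2.
Farmer 2: others sum to 17; max(0, 24 - 17) = 7.
Farmer 3: others sum to 27; max(0, 24 - 27) = 0.
Total collected = 2 + 7 + 0 = 9.

9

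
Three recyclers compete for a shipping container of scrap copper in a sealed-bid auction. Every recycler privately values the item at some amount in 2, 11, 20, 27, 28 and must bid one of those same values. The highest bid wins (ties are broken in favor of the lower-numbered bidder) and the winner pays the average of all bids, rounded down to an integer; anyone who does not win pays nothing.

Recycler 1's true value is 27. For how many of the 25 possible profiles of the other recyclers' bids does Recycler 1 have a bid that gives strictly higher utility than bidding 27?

Others bid (2, 2): truth gives 17; bid 2 gives 25 > 17. Violating.
Others bid (2, 11): truth gives 14; bid 11 gives 19 > 14. Violating.
Others bid (2, 20): truth gives 11; bid 20 gives 13 > 11. Violating.
Others bid (2, 28): truth gives 0; bid 28 gives 8 > 0. Violating.
Others bid (2, 27): truth gives 9; no alternative beats it.
Others bid (11, 27): truth gives 6; no alternative beats it.
(Checking all 25 profiles: 15 have a profitable deviation, 10 do not.)

15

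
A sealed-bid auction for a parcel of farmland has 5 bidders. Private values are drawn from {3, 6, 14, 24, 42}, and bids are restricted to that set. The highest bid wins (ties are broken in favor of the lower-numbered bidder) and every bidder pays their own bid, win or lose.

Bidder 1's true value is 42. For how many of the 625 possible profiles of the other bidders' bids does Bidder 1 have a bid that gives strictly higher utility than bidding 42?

Others bid (3, 3, 3, 3): truth gives 0; bid 3 gives 39 > 0. Violating.
Others bid (3, 3, 3, 6): truth gives 0; bid 6 gives 36 > 0. Violating.
Others bid (3, 3, 3, 14): truth gives 0; bid 14 gives 28 > 0. Violating.
Others bid (3, 3, 3, 24): truth gives 0; bid 24 gives 18 > 0. Violating.
Others bid (3, 3, 3, 42): truth gives 0; no alternative beats it.
Others bid (3, 3, 6, 42): truth gives 0; no alternative beats it.
(Checking all 625 profiles: 256 have a profitable deviation, 369 do not.)

256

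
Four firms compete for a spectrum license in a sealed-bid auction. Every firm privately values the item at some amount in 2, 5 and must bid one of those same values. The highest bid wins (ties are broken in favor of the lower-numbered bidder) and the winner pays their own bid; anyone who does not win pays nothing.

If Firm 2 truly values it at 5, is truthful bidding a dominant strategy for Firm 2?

Check each profile of the others' bids and compare truth against every alternative bid.
Others bid (2, 2, 2): truth gives 0, best alternative gives 0.
Others bid (2, 2, 5): truth gives 0, best alternative gives 0.
Others bid (2, 5, 2): truth gives 0, best alternative gives 0.
Others bid (2, 5, 5): truth gives 0, best alternative gives 0.
Others bid (5, 2, 2): truth gives 0, best alternative gives 0.
Others bid (5, 2, 5): truth gives 0, best alternative gives 0.
(Remaining 2 profiles checked similarly; truth is weakly best in each.)
In every case the truthful bid is at least as good as any alternative, so it is a dominant strategy.

Yes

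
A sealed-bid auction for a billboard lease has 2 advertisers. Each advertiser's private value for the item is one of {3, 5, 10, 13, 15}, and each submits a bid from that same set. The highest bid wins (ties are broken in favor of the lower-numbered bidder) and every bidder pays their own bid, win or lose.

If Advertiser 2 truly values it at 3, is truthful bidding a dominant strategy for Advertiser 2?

Consider the case where Advertiser 1 bids 3.
Truthful bid 3: loses but pays 3, utility -3.
Bid 5 instead: wins, pays 5, utility 3 - 5 = -2.
Since -2 > -3, bidding 5 is strictly better here, so truthful bidding is not dominant.

No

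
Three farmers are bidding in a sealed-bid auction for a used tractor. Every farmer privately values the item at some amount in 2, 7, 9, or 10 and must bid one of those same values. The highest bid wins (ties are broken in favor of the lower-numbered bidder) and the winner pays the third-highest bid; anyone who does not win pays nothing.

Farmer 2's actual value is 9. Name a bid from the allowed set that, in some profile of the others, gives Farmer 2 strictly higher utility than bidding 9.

Suppose Farmer 1 bids 2 and Farmer 3 bids 10.
Bid 9: loses, pays 0, utility 0.
Bid 10: wins, pays 2, utility 9 - 2 = 7.
So bidding 10 beats truth here (7 > 0).

10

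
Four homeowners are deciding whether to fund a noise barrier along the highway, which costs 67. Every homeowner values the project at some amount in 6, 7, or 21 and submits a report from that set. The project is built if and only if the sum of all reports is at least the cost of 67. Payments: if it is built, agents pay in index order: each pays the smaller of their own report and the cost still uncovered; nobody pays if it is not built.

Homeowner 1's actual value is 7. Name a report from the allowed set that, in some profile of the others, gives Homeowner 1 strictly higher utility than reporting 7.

Suppose Homeowner 2 reports 21, Homeowner 3 reports 21 and Homeowner 4 reports 21.
Report 7: project built, pays 7, utility 7 - 7 = 0.
Report 6: project built, pays 6, utility 7 - 6 = 1.
So reporting 6 beats truth here (1 > 0).

6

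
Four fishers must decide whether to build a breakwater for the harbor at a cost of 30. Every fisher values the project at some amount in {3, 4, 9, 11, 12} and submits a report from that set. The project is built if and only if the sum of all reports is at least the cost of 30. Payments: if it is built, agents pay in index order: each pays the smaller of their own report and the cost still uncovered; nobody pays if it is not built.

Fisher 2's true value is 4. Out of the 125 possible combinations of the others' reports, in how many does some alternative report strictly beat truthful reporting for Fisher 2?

39

Others report (3, 12, 12): truth gives 0; report 3 gives 1 > 0. Violating.
Others report (4, 11, 12): truth gives 0; report 3 gives 1 > 0. Violating.
Others report (4, 12, 11): truth gives 0; report 3 gives 1 > 0. Violating.
Others report (4, 12, 12): truth gives 0; report 3 gives 1 > 0. Violating.
Others report (3, 3, 3): truth gives 0; no alternative beats it.
Others report (3, 3, 4): truth gives 0; no alternative beats it.
(Checking all 125 profiles: 39 have a profitable deviation, 86 do not.)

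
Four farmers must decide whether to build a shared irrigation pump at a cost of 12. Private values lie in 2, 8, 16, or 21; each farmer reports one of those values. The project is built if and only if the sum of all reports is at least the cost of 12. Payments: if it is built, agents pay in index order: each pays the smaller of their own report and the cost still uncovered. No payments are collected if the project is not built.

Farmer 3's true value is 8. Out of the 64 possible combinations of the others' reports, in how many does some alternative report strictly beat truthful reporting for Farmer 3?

Others report (2, 2, 8): truth gives 0; report 2 gives 6 > 0. Violating.
Others report (2, 2, 16): truth gives 0; report 2 gives 6 > 0. Violating.
Others report (2, 2, 21): truth gives 0; report 2 gives 6 > 0. Violating.
Others report (2, 2, 2): truth gives 0; no alternative beats it.
Others report (2, 8, 2): truth gives 6; no alternative beats it.
(Checking all 64 profiles: 3 have a profitable deviation, 61 do not.)

3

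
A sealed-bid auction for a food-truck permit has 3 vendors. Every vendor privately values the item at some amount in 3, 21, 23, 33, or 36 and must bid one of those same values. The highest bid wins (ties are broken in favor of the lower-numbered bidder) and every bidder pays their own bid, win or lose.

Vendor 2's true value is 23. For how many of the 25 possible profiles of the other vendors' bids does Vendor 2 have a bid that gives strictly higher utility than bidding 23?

Others bid (3, 3): truth gives 0; bid 21 gives 2 > 0. Violating.
Others bid (3, 21): truth gives 0; bid 21 gives 2 > 0. Violating.
Others bid (3, 33): truth gives -23; bid 3 gives -3 > -23. Violating.
Others bid (3, 36): truth gives -23; bid 3 gives -3 > -23. Violating.
Others bid (3, 23): truth gives 0; no alternative beats it.
Others bid (21, 3): truth gives 0; no alternative beats it.
(Checking all 25 profiles: 21 have a profitable deviation, 4 do not.)

21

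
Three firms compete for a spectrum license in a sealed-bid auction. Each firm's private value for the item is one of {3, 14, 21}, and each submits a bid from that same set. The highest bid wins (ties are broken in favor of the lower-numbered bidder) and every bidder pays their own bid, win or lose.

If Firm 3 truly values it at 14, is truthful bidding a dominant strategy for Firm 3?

Consider the case where Firm 1 bids 3 and Firm 2 bids 14.
Truthful bid 14: loses but pays 14, utility -14.
Bid 3 instead: loses but pays 3, utility -3.
Since -3 > -14, bidding 3 is strictly better here, so truthful bidding is not dominant.

No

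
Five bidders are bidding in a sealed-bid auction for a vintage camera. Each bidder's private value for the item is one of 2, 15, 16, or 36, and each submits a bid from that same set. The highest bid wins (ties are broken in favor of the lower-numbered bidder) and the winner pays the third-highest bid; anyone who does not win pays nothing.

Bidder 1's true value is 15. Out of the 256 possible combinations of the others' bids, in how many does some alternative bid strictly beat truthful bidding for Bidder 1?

8

Others bid (2, 2, 2, 16): truth gives 0; bid 16 gives 13 > 0. Violating.
Others bid (2, 2, 2, 36): truth gives 0; bid 36 gives 13 > 0. Violating.
Others bid (2, 2, 16, 2): truth gives 0; bid 16 gives 13 > 0. Violating.
Others bid (2, 2, 36, 2): truth gives 0; bid 36 gives 13 > 0. Violating.
Others bid (2, 2, 2, 2): truth gives 13; no alternative beats it.
Others bid (2, 2, 2, 15): truth gives 13; no alternative beats it.
(Checking all 256 profiles: 8 have a profitable deviation, 248 do not.)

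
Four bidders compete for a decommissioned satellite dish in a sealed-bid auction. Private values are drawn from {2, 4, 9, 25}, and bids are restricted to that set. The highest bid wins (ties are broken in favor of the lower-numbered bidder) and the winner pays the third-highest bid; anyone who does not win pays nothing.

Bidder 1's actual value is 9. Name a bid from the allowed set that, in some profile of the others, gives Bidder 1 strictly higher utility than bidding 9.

25

Suppose Bidder 2 bids 2, Bidder 3 bids 2 and Bidder 4 bids 25.
Bid 9: loses, pays 0, utility 0.
Bid 25: wins, pays 2, utility 9 - 2 = 7.
So bidding 25 beats truth here (7 > 0).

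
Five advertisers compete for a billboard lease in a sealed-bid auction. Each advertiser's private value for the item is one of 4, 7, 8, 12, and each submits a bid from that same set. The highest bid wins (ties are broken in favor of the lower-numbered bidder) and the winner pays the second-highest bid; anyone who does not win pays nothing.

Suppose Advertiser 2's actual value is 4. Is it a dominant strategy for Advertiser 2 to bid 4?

Check each profile of the others' bids and compare truth against every alternative bid.
Others bid (4, 4, 4, 7): truth gives 0, best alternative gives -3.
Others bid (4, 4, 7, 4): truth gives 0, best alternative gives -3.
Others bid (4, 4, 7, 7): truth gives 0, best alternative gives -3.
Others bid (4, 7, 4, 4): truth gives 0, best alternative gives -3.
Others bid (4, 7, 4, 7): truth gives 0, best alternative gives -3.
Others bid (4, 7, 7, 4): truth gives 0, best alternative gives -3.
(Remaining 250 profiles checked similarly; truth is weakly best in each.)
In every case the truthful bid is at least as good as any alternative, so it is a dominant strategy.

Yes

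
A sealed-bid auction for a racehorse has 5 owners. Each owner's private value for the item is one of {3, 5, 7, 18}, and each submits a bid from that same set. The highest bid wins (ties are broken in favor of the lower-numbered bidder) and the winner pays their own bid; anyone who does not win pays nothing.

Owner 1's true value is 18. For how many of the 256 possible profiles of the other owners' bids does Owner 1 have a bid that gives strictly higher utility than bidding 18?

Others bid (3, 3, 3, 3): truth gives 0; bid 3 gives 15 > 0. Violating.
Others bid (3, 3, 3, 5): truth gives 0; bid 5 gives 13 > 0. Violating.
Others bid (3, 3, 3, 7): truth gives 0; bid 7 gives 11 > 0. Violating.
Others bid (3, 3, 5, 3): truth gives 0; bid 5 gives 13 > 0. Violating.
Others bid (3, 3, 3, 18): truth gives 0; no alternative beats it.
Others bid (3, 3, 5, 18): truth gives 0; no alternative beats it.
(Checking all 256 profiles: 81 have a profitable deviation, 175 do not.)

81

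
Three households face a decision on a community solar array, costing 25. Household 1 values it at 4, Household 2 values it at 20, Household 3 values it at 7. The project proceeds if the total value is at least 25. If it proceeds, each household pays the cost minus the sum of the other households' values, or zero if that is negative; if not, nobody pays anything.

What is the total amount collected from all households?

15

Total value 31 ≥ cost 25, so it is built.
Household 1: others sum to 27; max(0, 25 - 27) = 0.
Household 2: others sum to 11; max(0, 25 - 11) = 14.
Household 3: others sum to 24; max(0, 25 - 24) = 1.
Total collected = 0 + 14 + 1 = 15.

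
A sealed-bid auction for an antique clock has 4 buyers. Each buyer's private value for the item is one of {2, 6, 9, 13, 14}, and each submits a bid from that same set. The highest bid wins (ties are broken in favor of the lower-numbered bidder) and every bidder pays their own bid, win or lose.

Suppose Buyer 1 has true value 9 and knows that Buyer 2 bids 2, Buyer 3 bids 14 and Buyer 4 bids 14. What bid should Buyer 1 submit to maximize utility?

2

Bid 2: loses but pays 2, utility -2.
Bid 6: loses but pays 6, utility -6.
Bid 9: loses but pays 9, utility -9.
Bid 13: loses but pays 13, utility -13.
Bid 14: wins, pays 14, utility 9 - 14 = -5.
The best choice is 2 with utility -2.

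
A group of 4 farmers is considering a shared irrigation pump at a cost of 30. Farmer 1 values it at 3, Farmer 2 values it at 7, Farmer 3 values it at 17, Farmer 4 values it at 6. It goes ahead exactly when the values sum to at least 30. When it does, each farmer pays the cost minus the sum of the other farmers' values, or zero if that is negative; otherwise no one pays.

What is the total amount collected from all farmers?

21

Total value 33 ≥ cost 30, so it is built.
Farmer 1: others sum to 30; max(0, 30 - 30) = 0.
Farmer 2: others sum to 26; max(0, 30 - 26) = 4.
Farmer 3: others sum to 16; max(0, 30 - 16) = 14.
Farmer 4: others sum to 27; max(0, 30 - 27) = 3.
Total collected = 0 + 4 + 14 + 3 = 21.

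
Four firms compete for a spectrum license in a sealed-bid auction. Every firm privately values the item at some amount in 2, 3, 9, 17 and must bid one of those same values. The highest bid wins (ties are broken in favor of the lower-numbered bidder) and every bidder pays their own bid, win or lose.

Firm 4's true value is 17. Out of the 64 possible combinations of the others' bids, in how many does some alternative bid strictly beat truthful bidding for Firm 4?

45

Others bid (2, 2, 2): truth gives 0; bid 3 gives 14 > 0. Violating.
Others bid (2, 2, 3): truth gives 0; bid 9 gives 8 > 0. Violating.
Others bid (2, 2, 17): truth gives -17; bid 2 gives -2 > -17. Violating.
Others bid (2, 3, 2): truth gives 0; bid 9 gives 8 > 0. Violating.
Others bid (2, 2, 9): truth gives 0; no alternative beats it.
Others bid (2, 3, 9): truth gives 0; no alternative beats it.
(Checking all 64 profiles: 45 have a profitable deviation, 19 do not.)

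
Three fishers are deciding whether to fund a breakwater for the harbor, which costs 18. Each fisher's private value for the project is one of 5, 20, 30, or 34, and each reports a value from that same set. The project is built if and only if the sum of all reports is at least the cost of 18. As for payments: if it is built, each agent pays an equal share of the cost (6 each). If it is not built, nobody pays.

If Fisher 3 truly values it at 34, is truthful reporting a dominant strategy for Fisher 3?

Yes

Check each profile of the others' reports and compare truth against every alternative report.
Others report (5, 5): truth gives 28, best alternative gives 28.
Others report (5, 20): truth gives 28, best alternative gives 28.
Others report (5, 30): truth gives 28, best alternative gives 28.
Others report (5, 34): truth gives 28, best alternative gives 28.
Others report (20, 5): truth gives 28, best alternative gives 28.
Others report (20, 20): truth gives 28, best alternative gives 28.
(Remaining 10 profiles checked similarly; truth is weakly best in each.)
In every case the truthful report is at least as good as any alternative, so it is a dominant strategy.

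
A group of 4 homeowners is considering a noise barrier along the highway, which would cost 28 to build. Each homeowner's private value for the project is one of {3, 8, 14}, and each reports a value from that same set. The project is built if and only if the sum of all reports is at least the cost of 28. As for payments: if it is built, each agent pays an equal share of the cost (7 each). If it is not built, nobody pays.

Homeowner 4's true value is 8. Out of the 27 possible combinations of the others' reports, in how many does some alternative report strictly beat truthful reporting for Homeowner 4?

Others report (3, 3, 8): truth gives 0; report 14 gives 1 > 0. Violating.
Others report (3, 8, 3): truth gives 0; report 14 gives 1 > 0. Violating.
Others report (3, 8, 8): truth gives 0; report 14 gives 1 > 0. Violating.
Others report (8, 3, 3): truth gives 0; report 14 gives 1 > 0. Violating.
Others report (3, 3, 3): truth gives 0; no alternative beats it.
Others report (3, 3, 14): truth gives 1; no alternative beats it.
(Checking all 27 profiles: 6 have a profitable deviation, 21 do not.)

6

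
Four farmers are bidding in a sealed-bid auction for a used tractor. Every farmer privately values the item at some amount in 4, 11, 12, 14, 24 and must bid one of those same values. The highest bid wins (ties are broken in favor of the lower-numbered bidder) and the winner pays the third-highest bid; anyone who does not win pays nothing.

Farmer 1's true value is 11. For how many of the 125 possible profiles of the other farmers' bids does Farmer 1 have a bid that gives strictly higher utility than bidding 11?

Others bid (4, 4, 12): truth gives 0; bid 12 gives 7 > 0. Violating.
Others bid (4, 4, 14): truth gives 0; bid 14 gives 7 > 0. Violating.
Others bid (4, 4, 24): truth gives 0; bid 24 gives 7 > 0. Violating.
Others bid (4, 12, 4): truth gives 0; bid 12 gives 7 > 0. Violating.
Others bid (4, 4, 4): truth gives 7; no alternative beats it.
Others bid (4, 4, 11): truth gives 7; no alternative beats it.
(Checking all 125 profiles: 9 have a profitable deviation, 116 do not.)

9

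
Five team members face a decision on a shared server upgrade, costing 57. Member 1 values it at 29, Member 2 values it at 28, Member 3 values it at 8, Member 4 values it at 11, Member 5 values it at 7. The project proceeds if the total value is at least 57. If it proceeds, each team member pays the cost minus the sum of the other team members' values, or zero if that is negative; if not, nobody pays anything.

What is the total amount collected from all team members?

5

Total value 83 ≥ cost 57, so it is built.
Member 1: others sum to 54; max(0, 57 - 54) = 3.
Member 2: others sum to 55; max(0, 57 - 55) = 2.
Member 3: others sum to 75; max(0, 57 - 75) = 0.
Member 4: others sum to 72; max(0, 57 - 72) = 0.
Member 5: others sum to 76; max(0, 57 - 76) = 0.
Total collected = 3 + 2 + 0 + 0 + 0 = 5.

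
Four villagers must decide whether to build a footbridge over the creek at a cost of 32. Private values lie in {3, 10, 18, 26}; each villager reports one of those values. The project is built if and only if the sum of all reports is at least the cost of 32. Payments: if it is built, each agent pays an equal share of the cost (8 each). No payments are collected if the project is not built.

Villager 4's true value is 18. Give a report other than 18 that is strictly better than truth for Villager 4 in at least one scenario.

26

Suppose Villager 1 reports 3, Villager 2 reports 3 and Villager 3 reports 3.
Report 18: project not built, utility 0.
Report 26: project built, pays 8, utility 18 - 8 = 10.
So reporting 26 beats truth here (10 > 0).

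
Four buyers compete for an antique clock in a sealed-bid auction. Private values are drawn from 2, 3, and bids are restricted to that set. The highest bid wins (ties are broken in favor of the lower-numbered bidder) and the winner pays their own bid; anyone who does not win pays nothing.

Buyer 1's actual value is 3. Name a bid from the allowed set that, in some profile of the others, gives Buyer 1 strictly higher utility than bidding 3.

Suppose Buyer 2 bids 2, Buyer 3 bids 2 and Buyer 4 bids 2.
Bid 3: wins, pays 3, utility 3 - 3 = 0.
Bid 2: wins, pays 2, utility 3 - 2 = 1.
So bidding 2 beats truth here (1 > 0).

2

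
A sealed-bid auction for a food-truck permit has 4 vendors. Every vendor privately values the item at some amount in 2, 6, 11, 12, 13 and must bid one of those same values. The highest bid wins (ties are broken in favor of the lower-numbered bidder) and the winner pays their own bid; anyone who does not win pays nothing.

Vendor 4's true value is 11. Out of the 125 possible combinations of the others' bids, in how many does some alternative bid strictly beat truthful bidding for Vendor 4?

Others bid (2, 2, 2): truth gives 0; bid 6 gives 5 > 0. Violating.
Others bid (2, 2, 6): truth gives 0; no alternative beats it.
Others bid (2, 2, 11): truth gives 0; no alternative beats it.
(Checking all 125 profiles: 1 has a profitable deviation, 124 do not.)

1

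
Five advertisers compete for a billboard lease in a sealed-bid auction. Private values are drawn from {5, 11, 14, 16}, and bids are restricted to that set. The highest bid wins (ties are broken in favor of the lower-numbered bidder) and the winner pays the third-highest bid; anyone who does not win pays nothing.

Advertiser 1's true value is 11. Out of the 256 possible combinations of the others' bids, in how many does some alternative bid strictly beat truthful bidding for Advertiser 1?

Others bid (5, 5, 5, 14): truth gives 0; bid 14 gives 6 > 0. Violating.
Others bid (5, 5, 5, 16): truth gives 0; bid 16 gives 6 > 0. Violating.
Others bid (5, 5, 14, 5): truth gives 0; bid 14 gives 6 > 0. Violating.
Others bid (5, 5, 16, 5): truth gives 0; bid 16 gives 6 > 0. Violating.
Others bid (5, 5, 5, 5): truth gives 6; no alternative beats it.
Others bid (5, 5, 5, 11): truth gives 6; no alternative beats it.
(Checking all 256 profiles: 8 have a profitable deviation, 248 do not.)

8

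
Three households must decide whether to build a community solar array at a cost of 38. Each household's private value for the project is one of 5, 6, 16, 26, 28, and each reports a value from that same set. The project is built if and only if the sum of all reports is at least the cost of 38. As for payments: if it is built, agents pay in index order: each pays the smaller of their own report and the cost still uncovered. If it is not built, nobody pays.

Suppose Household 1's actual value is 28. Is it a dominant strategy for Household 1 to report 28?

No

Consider the case where Household 2 reports 5 and Household 3 reports 16.
Truthful report 28: project built, pays 28, utility 28 - 28 = 0.
Report 26 instead: project built, pays 26, utility 28 - 26 = 2.
Since 2 > 0, reporting 26 is strictly better here, so truthful reporting is not dominant.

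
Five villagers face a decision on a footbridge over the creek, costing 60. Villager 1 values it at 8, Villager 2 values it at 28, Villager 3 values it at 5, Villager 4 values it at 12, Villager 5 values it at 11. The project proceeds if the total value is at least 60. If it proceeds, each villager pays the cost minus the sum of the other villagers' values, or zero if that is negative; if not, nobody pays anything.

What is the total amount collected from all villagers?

44

Total value 64 ≥ cost 60, so it is built.
Villager 1: others sum to 56; max(0, 60 - 56) = 4.
Villager 2: others sum to 36; max(0, 60 - 36) = 24.
Villager 3: others sum to 59; max(0, 60 - 59) = 1.
Villager 4: others sum to 52; max(0, 60 - 52) = 8.
Villager 5: others sum to 53; max(0, 60 - 53) = 7.
Total collected = 4 + 24 + 1 + 8 + 7 = 44.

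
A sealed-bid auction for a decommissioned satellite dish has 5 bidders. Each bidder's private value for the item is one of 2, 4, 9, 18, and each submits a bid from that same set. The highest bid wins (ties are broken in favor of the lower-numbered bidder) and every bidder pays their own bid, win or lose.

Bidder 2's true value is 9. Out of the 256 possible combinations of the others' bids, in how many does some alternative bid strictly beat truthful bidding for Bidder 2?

210

Others bid (2, 2, 2, 2): truth gives 0; bid 4 gives 5 > 0. Violating.
Others bid (2, 2, 2, 4): truth gives 0; bid 4 gives 5 > 0. Violating.
Others bid (2, 2, 2, 18): truth gives -9; bid 2 gives -2 > -9. Violating.
Others bid (2, 2, 4, 2): truth gives 0; bid 4 gives 5 > 0. Violating.
Others bid (2, 2, 2, 9): truth gives 0; no alternative beats it.
Others bid (2, 2, 4, 9): truth gives 0; no alternative beats it.
(Checking all 256 profiles: 210 have a profitable deviation, 46 do not.)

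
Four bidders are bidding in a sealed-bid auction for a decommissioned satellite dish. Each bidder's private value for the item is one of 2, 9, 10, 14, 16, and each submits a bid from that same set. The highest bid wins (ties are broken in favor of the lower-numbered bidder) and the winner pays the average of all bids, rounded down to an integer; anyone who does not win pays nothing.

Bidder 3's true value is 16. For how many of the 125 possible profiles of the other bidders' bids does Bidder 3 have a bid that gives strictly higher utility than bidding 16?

Others bid (2, 2, 2): truth gives 11; bid 9 gives 13 > 11. Violating.
Others bid (2, 2, 9): truth gives 9; bid 9 gives 11 > 9. Violating.
Others bid (2, 2, 10): truth gives 9; bid 10 gives 10 > 9. Violating.
Others bid (2, 9, 2): truth gives 9; bid 10 gives 11 > 9. Violating.
Others bid (2, 2, 14): truth gives 8; no alternative beats it.
Others bid (2, 2, 16): truth gives 7; no alternative beats it.
(Checking all 125 profiles: 26 have a profitable deviation, 99 do not.)

26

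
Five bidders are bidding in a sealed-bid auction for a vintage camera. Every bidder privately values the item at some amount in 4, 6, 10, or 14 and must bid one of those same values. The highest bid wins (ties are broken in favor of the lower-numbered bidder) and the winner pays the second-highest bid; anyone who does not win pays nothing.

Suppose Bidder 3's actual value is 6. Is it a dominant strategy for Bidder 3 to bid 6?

Check each profile of the others' bids and compare truth against every alternative bid.
Others bid (4, 4, 4, 4): truth gives 2, best alternative gives 2.
Others bid (4, 4, 4, 6): truth gives 0, best alternative gives 0.
Others bid (4, 4, 4, 10): truth gives 0, best alternative gives 0.
Others bid (4, 4, 4, 14): truth gives 0, best alternative gives 0.
Others bid (4, 4, 6, 4): truth gives 0, best alternative gives 0.
Others bid (4, 4, 6, 6): truth gives 0, best alternative gives 0.
(Remaining 250 profiles checked similarly; truth is weakly best in each.)
In every case the truthful bid is at least as good as any alternative, so it is a dominant strategy.

Yes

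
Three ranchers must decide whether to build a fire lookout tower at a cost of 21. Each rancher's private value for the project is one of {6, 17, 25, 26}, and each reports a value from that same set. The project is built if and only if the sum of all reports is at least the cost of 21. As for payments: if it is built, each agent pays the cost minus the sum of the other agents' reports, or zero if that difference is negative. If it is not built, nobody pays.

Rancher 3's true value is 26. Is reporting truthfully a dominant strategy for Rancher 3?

Yes

Check each profile of the others' reports and compare truth against every alternative report.
Others report (6, 17): truth gives 26, best alternative gives 26.
Others report (6, 25): truth gives 26, best alternative gives 26.
Others report (6, 26): truth gives 26, best alternative gives 26.
Others report (17, 6): truth gives 26, best alternative gives 26.
Others report (17, 17): truth gives 26, best alternative gives 26.
Others report (17, 25): truth gives 26, best alternative gives 26.
(Remaining 10 profiles checked similarly; truth is weakly best in each.)
In every case the truthful report is at least as good as any alternative, so it is a dominant strategy.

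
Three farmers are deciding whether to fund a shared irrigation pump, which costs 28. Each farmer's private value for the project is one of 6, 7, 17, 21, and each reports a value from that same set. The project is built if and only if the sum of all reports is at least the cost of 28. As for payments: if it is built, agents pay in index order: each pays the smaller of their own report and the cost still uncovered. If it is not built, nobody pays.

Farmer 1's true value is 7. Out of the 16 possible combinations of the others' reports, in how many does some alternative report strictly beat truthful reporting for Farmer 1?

Others report (6, 17): truth gives 0; report 6 gives 1 > 0. Violating.
Others report (6, 21): truth gives 0; report 6 gives 1 > 0. Violating.
Others report (7, 17): truth gives 0; report 6 gives 1 > 0. Violating.
Others report (7, 21): truth gives 0; report 6 gives 1 > 0. Violating.
Others report (6, 6): truth gives 0; no alternative beats it.
Others report (6, 7): truth gives 0; no alternative beats it.
(Checking all 16 profiles: 12 have a profitable deviation, 4 do not.)

12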